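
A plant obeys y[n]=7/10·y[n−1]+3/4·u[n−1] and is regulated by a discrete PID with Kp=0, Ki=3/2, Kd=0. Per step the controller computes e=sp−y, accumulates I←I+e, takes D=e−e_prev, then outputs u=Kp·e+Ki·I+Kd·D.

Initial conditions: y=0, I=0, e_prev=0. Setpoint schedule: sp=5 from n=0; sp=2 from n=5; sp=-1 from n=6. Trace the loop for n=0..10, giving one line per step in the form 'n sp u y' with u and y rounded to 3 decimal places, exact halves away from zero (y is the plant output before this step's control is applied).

(exact arithmetic carried between steps; '≈' marks a value shown rounded to 6 d.p. or computed from one; I and e_prev carry over from the previous line; the table rounds u and y to 3 d.p., halves away from zero)
n=0: y=0, sp=5, e=sp−y=5; I=5, D=e−e_prev=5; u=0·5+3/2·5+0·5=7.5; next y=7/10·0+3/4·7.5=5.625
n=1: y=5.625, sp=5, e=sp−y=-0.625; I=4.375, D=e−e_prev=-5.625; u=0·(-0.625)+3/2·4.375+0·(-5.625)=6.5625; next y=7/10·5.625+3/4·6.5625=8.859375
n=2: y=8.859375, sp=5, e=sp−y=-3.859375; I=0.515625, D=e−e_prev=-3.234375; u=0·(-3.859375)+3/2·0.515625+0·(-3.234375)≈0.773438; next y=7/10·8.859375+3/4·0.773438≈6.781641
n=3: y≈6.781641, sp=5, e=sp−y≈-1.781641; I≈-1.266016, D=e−e_prev≈2.077734; u=0·(-1.781641)+3/2·(-1.266016)+0·2.077734≈-1.899023; next y=7/10·6.781641+3/4·(-1.899023)≈3.322881
n=4: y≈3.322881, sp=5, e=sp−y≈1.677119; I≈0.411104, D=e−e_prev≈3.458760; u=0·1.677119+3/2·0.411104+0·3.458760≈0.616655; next y=7/10·3.322881+3/4·0.616655≈2.788508
n=5: y≈2.788508, sp=2, e=sp−y≈-0.788508; I≈-0.377405, D=e−e_prev≈-2.465627; u=0·(-0.788508)+3/2·(-0.377405)+0·(-2.465627)≈-0.566107; next y=7/10·2.788508+3/4·(-0.566107)≈1.527376
n=6: y≈1.527376, sp=-1, e=sp−y≈-2.527376; I≈-2.904780, D=e−e_prev≈-1.738867; u=0·(-2.527376)+3/2·(-2.904780)+0·(-1.738867)≈-4.357170; next y=7/10·1.527376+3/4·(-4.357170)≈-2.198715
n=7: y≈-2.198715, sp=-1, e=sp−y≈1.198715; I≈-1.706065, D=e−e_prev≈3.726090; u=0·1.198715+3/2·(-1.706065)+0·3.726090≈-2.559098; next y=7/10·(-2.198715)+3/4·(-2.559098)≈-3.458424
n=8: y≈-3.458424, sp=-1, e=sp−y≈2.458424; I≈0.752358, D=e−e_prev≈1.259709; u=0·2.458424+3/2·0.752358+0·1.259709≈1.128538; next y=7/10·(-3.458424)+3/4·1.128538≈-1.574493
n=9: y≈-1.574493, sp=-1, e=sp−y≈0.574493; I≈1.326852, D=e−e_prev≈-1.883930; u=0·0.574493+3/2·1.326852+0·(-1.883930)≈1.990278; next y=7/10·(-1.574493)+3/4·1.990278≈0.390563
n=10: y≈0.390563, sp=-1, e=sp−y≈-1.390563; I≈-0.063711, D=e−e_prev≈-1.965056; u=0·(-1.390563)+3/2·(-0.063711)+0·(-1.965056)≈-0.095567; next y=7/10·0.390563+3/4·(-0.095567)≈0.201719

0 5 7.500 0.000
1 5 6.563 5.625
2 5 0.773 8.859
3 5 -1.899 6.782
4 5 0.617 3.323
5 2 -0.566 2.789
6 -1 -4.357 1.527
7 -1 -2.559 -2.199
8 -1 1.129 -3.458
9 -1 1.990 -1.574
10 -1 -0.096 0.391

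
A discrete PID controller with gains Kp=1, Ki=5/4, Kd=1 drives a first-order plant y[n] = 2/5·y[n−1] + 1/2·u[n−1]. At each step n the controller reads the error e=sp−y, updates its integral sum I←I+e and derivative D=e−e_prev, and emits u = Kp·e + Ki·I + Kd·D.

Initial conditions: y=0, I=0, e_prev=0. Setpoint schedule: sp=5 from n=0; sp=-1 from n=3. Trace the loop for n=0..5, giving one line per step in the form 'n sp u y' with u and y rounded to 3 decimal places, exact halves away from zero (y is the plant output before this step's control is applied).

(exact arithmetic carried between steps; '≈' marks a value shown rounded to 6 d.p. or computed from one; I and e_prev carry over from the previous line; the table rounds u and y to 3 d.p., halves away from zero)
n=0: y=0, sp=5, e=sp−y=5; I=5, D=e−e_prev=5; u=1·5+5/4·5+1·5=16.25; next y=2/5·0+1/2·16.25=8.125
n=1: y=8.125, sp=5, e=sp−y=-3.125; I=1.875, D=e−e_prev=-8.125; u=1·(-3.125)+5/4·1.875+1·(-8.125)=-8.90625; next y=2/5·8.125+1/2·(-8.90625)=-1.203125
n=2: y=-1.203125, sp=5, e=sp−y=6.203125; I=8.078125, D=e−e_prev=9.328125; u=1·6.203125+5/4·8.078125+1·9.328125≈25.628906; next y=2/5·(-1.203125)+1/2·25.628906≈12.333203
n=3: y≈12.333203, sp=-1, e=sp−y≈-13.333203; I≈-5.255078, D=e−e_prev≈-19.536328; u=1·(-13.333203)+5/4·(-5.255078)+1·(-19.536328)≈-39.438379; next y=2/5·12.333203+1/2·(-39.438379)≈-14.785908
n=4: y≈-14.785908, sp=-1, e=sp−y≈13.785908; I≈8.530830, D=e−e_prev≈27.119111; u=1·13.785908+5/4·8.530830+1·27.119111≈51.568557; next y=2/5·(-14.785908)+1/2·51.568557≈19.869915
n=5: y≈19.869915, sp=-1, e=sp−y≈-20.869915; I≈-12.339085, D=e−e_prev≈-34.655823; u=1·(-20.869915)+5/4·(-12.339085)+1·(-34.655823)≈-70.949595; next y=2/5·19.869915+1/2·(-70.949595)≈-27.526832

0 5 16.250 0.000
1 5 -8.906 8.125
2 5 25.629 -1.203
3 -1 -39.438 12.333
4 -1 51.569 -14.786
5 -1 -70.950 19.870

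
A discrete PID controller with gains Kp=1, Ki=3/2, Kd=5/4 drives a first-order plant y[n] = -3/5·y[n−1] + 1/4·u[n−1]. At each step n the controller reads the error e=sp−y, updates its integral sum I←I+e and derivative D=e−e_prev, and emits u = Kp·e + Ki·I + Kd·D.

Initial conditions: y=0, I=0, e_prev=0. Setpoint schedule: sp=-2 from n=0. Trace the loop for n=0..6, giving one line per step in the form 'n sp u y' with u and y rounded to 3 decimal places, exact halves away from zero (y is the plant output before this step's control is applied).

0 -2 -7.500 0.000
1 -2 -0.969 -1.875
2 -2 -13.842 0.883
3 -2 3.555 -3.990
4 -2 -26.825 3.283
5 -2 19.187 -8.676
6 -2 -55.790 10.002

(exact arithmetic carried between steps; '≈' marks a value shown rounded to 6 d.p. or computed from one; I and e_prev carry over from the previous line; the table rounds u and y to 3 d.p., halves away from zero)
n=0: y=0, sp=-2, e=sp−y=-2; I=-2, D=e−e_prev=-2; u=1·(-2)+3/2·(-2)+5/4·(-2)=-7.5; next y=-3/5·0+1/4·(-7.5)=-1.875
n=1: y=-1.875, sp=-2, e=sp−y=-0.125; I=-2.125, D=e−e_prev=1.875; u=1·(-0.125)+3/2·(-2.125)+5/4·1.875=-0.96875; next y=-3/5·(-1.875)+1/4·(-0.96875)≈0.882813
n=2: y≈0.882813, sp=-2, e=sp−y≈-2.882813; I≈-5.007813, D=e−e_prev≈-2.757813; u=1·(-2.882813)+3/2·(-5.007813)+5/4·(-2.757813)≈-13.841797; next y=-3/5·0.882813+1/4·(-13.841797)≈-3.990137
n=3: y≈-3.990137, sp=-2, e=sp−y≈1.990137; I≈-3.017676, D=e−e_prev≈4.872949; u=1·1.990137+3/2·(-3.017676)+5/4·4.872949≈3.554810; next y=-3/5·(-3.990137)+1/4·3.554810≈3.282784
n=4: y≈3.282784, sp=-2, e=sp−y≈-5.282784; I≈-8.300460, D=e−e_prev≈-7.272921; u=1·(-5.282784)+3/2·(-8.300460)+5/4·(-7.272921)≈-26.824626; next y=-3/5·3.282784+1/4·(-26.824626)≈-8.675827
n=5: y≈-8.675827, sp=-2, e=sp−y≈6.675827; I≈-1.624633, D=e−e_prev≈11.958612; u=1·6.675827+3/2·(-1.624633)+5/4·11.958612≈19.187142; next y=-3/5·(-8.675827)+1/4·19.187142≈10.002282
n=6: y≈10.002282, sp=-2, e=sp−y≈-12.002282; I≈-13.626915, D=e−e_prev≈-18.678109; u=1·(-12.002282)+3/2·(-13.626915)+5/4·(-18.678109)≈-55.790291; next y=-3/5·10.002282+1/4·(-55.790291)≈-19.948942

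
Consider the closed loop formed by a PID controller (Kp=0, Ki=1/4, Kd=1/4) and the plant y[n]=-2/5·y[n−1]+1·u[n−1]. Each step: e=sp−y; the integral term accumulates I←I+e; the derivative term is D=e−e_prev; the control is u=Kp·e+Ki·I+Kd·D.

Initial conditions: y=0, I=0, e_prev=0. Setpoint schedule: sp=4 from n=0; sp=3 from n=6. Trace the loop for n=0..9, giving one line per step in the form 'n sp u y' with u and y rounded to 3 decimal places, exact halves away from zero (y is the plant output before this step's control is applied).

(exact arithmetic carried between steps; '≈' marks a value shown rounded to 6 d.p. or computed from one; I and e_prev carry over from the previous line; the table rounds u and y to 3 d.p., halves away from zero)
n=0: y=0, sp=4, e=sp−y=4; I=4, D=e−e_prev=4; u=0·4+1/4·4+1/4·4=2; next y=-2/5·0+1·2=2
n=1: y=2, sp=4, e=sp−y=2; I=6, D=e−e_prev=-2; u=0·2+1/4·6+1/4·(-2)=1; next y=-2/5·2+1·1=0.2
n=2: y=0.2, sp=4, e=sp−y=3.8; I=9.8, D=e−e_prev=1.8; u=0·3.8+1/4·9.8+1/4·1.8=2.9; next y=-2/5·0.2+1·2.9=2.82
n=3: y=2.82, sp=4, e=sp−y=1.18; I=10.98, D=e−e_prev=-2.62; u=0·1.18+1/4·10.98+1/4·(-2.62)=2.09; next y=-2/5·2.82+1·2.09=0.962
n=4: y=0.962, sp=4, e=sp−y=3.038; I=14.018, D=e−e_prev=1.858; u=0·3.038+1/4·14.018+1/4·1.858=3.969; next y=-2/5·0.962+1·3.969=3.5842
n=5: y=3.5842, sp=4, e=sp−y=0.4158; I=14.4338, D=e−e_prev=-2.6222; u=0·0.4158+1/4·14.4338+1/4·(-2.6222)=2.9529; next y=-2/5·3.5842+1·2.9529=1.51922
n=6: y=1.51922, sp=3, e=sp−y=1.48078; I=15.91458, D=e−e_prev=1.06498; u=0·1.48078+1/4·15.91458+1/4·1.06498=4.24489; next y=-2/5·1.51922+1·4.24489=3.637202
n=7: y=3.637202, sp=3, e=sp−y=-0.637202; I=15.277378, D=e−e_prev=-2.117982; u=0·(-0.637202)+1/4·15.277378+1/4·(-2.117982)=3.289849; next y=-2/5·3.637202+1·3.289849≈1.834968
n=8: y≈1.834968, sp=3, e=sp−y≈1.165032; I≈16.442410, D=e−e_prev≈1.802234; u=0·1.165032+1/4·16.442410+1/4·1.802234≈4.561161; next y=-2/5·1.834968+1·4.561161≈3.827174
n=9: y≈3.827174, sp=3, e=sp−y≈-0.827174; I≈15.615236, D=e−e_prev≈-1.992205; u=0·(-0.827174)+1/4·15.615236+1/4·(-1.992205)≈3.405758; next y=-2/5·3.827174+1·3.405758≈1.874888

0 4 2.000 0.000
1 4 1.000 2.000
2 4 2.900 0.200
3 4 2.090 2.820
4 4 3.969 0.962
5 4 2.953 3.584
6 3 4.245 1.519
7 3 3.290 3.637
8 3 4.561 1.835
9 3 3.406 3.827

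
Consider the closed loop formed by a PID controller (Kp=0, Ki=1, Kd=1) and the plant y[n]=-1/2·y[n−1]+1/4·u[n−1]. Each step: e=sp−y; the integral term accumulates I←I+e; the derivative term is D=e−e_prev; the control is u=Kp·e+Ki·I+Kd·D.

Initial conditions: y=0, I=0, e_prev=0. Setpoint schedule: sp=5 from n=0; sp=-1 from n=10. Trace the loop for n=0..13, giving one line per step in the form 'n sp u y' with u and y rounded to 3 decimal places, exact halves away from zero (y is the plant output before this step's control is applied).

0 5 10.000 0.000
1 5 5.000 2.500
2 5 15.000 0.000
3 5 10.000 3.750
4 5 21.250 0.625
5 5 13.750 5.000
6 5 26.250 0.938
7 5 15.938 6.094
8 5 30.313 0.938
9 5 16.875 7.109
10 -1 21.828 0.664
11 -1 10.797 5.125
12 -1 19.109 0.137
13 -1 3.840 4.709

(exact arithmetic carried between steps; '≈' marks a value shown rounded to 6 d.p. or computed from one; I and e_prev carry over from the previous line; the table rounds u and y to 3 d.p., halves away from zero)
n=0: y=0, sp=5, e=sp−y=5; I=5, D=e−e_prev=5; u=0·5+1·5+1·5=10; next y=-1/2·0+1/4·10=2.5
n=1: y=2.5, sp=5, e=sp−y=2.5; I=7.5, D=e−e_prev=-2.5; u=0·2.5+1·7.5+1·(-2.5)=5; next y=-1/2·2.5+1/4·5=0
n=2: y=0, sp=5, e=sp−y=5; I=12.5, D=e−e_prev=2.5; u=0·5+1·12.5+1·2.5=15; next y=-1/2·0+1/4·15=3.75
n=3: y=3.75, sp=5, e=sp−y=1.25; I=13.75, D=e−e_prev=-3.75; u=0·1.25+1·13.75+1·(-3.75)=10; next y=-1/2·3.75+1/4·10=0.625
n=4: y=0.625, sp=5, e=sp−y=4.375; I=18.125, D=e−e_prev=3.125; u=0·4.375+1·18.125+1·3.125=21.25; next y=-1/2·0.625+1/4·21.25=5
n=5: y=5, sp=5, e=sp−y=0; I=18.125, D=e−e_prev=-4.375; u=0·0+1·18.125+1·(-4.375)=13.75; next y=-1/2·5+1/4·13.75=0.9375
n=6: y=0.9375, sp=5, e=sp−y=4.0625; I=22.1875, D=e−e_prev=4.0625; u=0·4.0625+1·22.1875+1·4.0625=26.25; next y=-1/2·0.9375+1/4·26.25=6.09375
n=7: y=6.09375, sp=5, e=sp−y=-1.09375; I=21.09375, D=e−e_prev=-5.15625; u=0·(-1.09375)+1·21.09375+1·(-5.15625)=15.9375; next y=-1/2·6.09375+1/4·15.9375=0.9375
n=8: y=0.9375, sp=5, e=sp−y=4.0625; I=25.15625, D=e−e_prev=5.15625; u=0·4.0625+1·25.15625+1·5.15625=30.3125; next y=-1/2·0.9375+1/4·30.3125=7.109375
n=9: y=7.109375, sp=5, e=sp−y=-2.109375; I=23.046875, D=e−e_prev=-6.171875; u=0·(-2.109375)+1·23.046875+1·(-6.171875)=16.875; next y=-1/2·7.109375+1/4·16.875≈0.664063
n=10: y≈0.664063, sp=-1, e=sp−y≈-1.664063; I≈21.382813, D=e−e_prev≈0.445313; u=0·(-1.664063)+1·21.382813+1·0.445313≈21.828125; next y=-1/2·0.664063+1/4·21.828125≈5.125
n=11: y=5.125, sp=-1, e=sp−y=-6.125; I≈15.257813, D=e−e_prev≈-4.460938; u=0·(-6.125)+1·15.257813+1·(-4.460938)≈10.796875; next y=-1/2·5.125+1/4·10.796875≈0.136719
n=12: y≈0.136719, sp=-1, e=sp−y≈-1.136719; I≈14.121094, D=e−e_prev≈4.988281; u=0·(-1.136719)+1·14.121094+1·4.988281≈19.109375; next y=-1/2·0.136719+1/4·19.109375≈4.708984
n=13: y≈4.708984, sp=-1, e=sp−y≈-5.708984; I≈8.412109, D=e−e_prev≈-4.572266; u=0·(-5.708984)+1·8.412109+1·(-4.572266)≈3.839844; next y=-1/2·4.708984+1/4·3.839844≈-1.394531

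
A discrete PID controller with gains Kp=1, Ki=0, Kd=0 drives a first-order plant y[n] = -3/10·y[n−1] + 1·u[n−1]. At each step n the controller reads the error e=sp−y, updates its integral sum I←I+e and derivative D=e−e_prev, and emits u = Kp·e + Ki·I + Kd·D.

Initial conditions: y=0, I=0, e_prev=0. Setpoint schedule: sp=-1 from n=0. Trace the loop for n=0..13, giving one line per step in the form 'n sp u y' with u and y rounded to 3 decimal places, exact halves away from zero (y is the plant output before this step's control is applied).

(exact arithmetic carried between steps; '≈' marks a value shown rounded to 6 d.p. or computed from one; I and e_prev carry over from the previous line; the table rounds u and y to 3 d.p., halves away from zero)
n=0: y=0, sp=-1, e=sp−y=-1; I=-1, D=e−e_prev=-1; u=1·(-1)+0·(-1)+0·(-1)=-1; next y=-3/10·0+1·(-1)=-1
n=1: y=-1, sp=-1, e=sp−y=0; I=-1, D=e−e_prev=1; u=1·0+0·(-1)+0·1=0; next y=-3/10·(-1)+1·0=0.3
n=2: y=0.3, sp=-1, e=sp−y=-1.3; I=-2.3, D=e−e_prev=-1.3; u=1·(-1.3)+0·(-2.3)+0·(-1.3)=-1.3; next y=-3/10·0.3+1·(-1.3)=-1.39
n=3: y=-1.39, sp=-1, e=sp−y=0.39; I=-1.91, D=e−e_prev=1.69; u=1·0.39+0·(-1.91)+0·1.69=0.39; next y=-3/10·(-1.39)+1·0.39=0.807
n=4: y=0.807, sp=-1, e=sp−y=-1.807; I=-3.717, D=e−e_prev=-2.197; u=1·(-1.807)+0·(-3.717)+0·(-2.197)=-1.807; next y=-3/10·0.807+1·(-1.807)=-2.0491
n=5: y=-2.0491, sp=-1, e=sp−y=1.0491; I=-2.6679, D=e−e_prev=2.8561; u=1·1.0491+0·(-2.6679)+0·2.8561=1.0491; next y=-3/10·(-2.0491)+1·1.0491=1.66383
n=6: y=1.66383, sp=-1, e=sp−y=-2.66383; I=-5.33173, D=e−e_prev=-3.71293; u=1·(-2.66383)+0·(-5.33173)+0·(-3.71293)=-2.66383; next y=-3/10·1.66383+1·(-2.66383)=-3.162979
n=7: y=-3.162979, sp=-1, e=sp−y=2.162979; I=-3.168751, D=e−e_prev=4.826809; u=1·2.162979+0·(-3.168751)+0·4.826809=2.162979; next y=-3/10·(-3.162979)+1·2.162979≈3.111873
n=8: y≈3.111873, sp=-1, e=sp−y≈-4.111873; I≈-7.280624, D=e−e_prev≈-6.274852; u=1·(-4.111873)+0·(-7.280624)+0·(-6.274852)≈-4.111873; next y=-3/10·3.111873+1·(-4.111873)≈-5.045435
n=9: y≈-5.045435, sp=-1, e=sp−y≈4.045435; I≈-3.235189, D=e−e_prev≈8.157307; u=1·4.045435+0·(-3.235189)+0·8.157307≈4.045435; next y=-3/10·(-5.045435)+1·4.045435≈5.559065
n=10: y≈5.559065, sp=-1, e=sp−y≈-6.559065; I≈-9.794254, D=e−e_prev≈-10.604499; u=1·(-6.559065)+0·(-9.794254)+0·(-10.604499)≈-6.559065; next y=-3/10·5.559065+1·(-6.559065)≈-8.226784
n=11: y≈-8.226784, sp=-1, e=sp−y≈7.226784; I≈-2.567470, D=e−e_prev≈13.785849; u=1·7.226784+0·(-2.567470)+0·13.785849≈7.226784; next y=-3/10·(-8.226784)+1·7.226784≈9.694820
n=12: y≈9.694820, sp=-1, e=sp−y≈-10.694820; I≈-13.262289, D=e−e_prev≈-17.921604; u=1·(-10.694820)+0·(-13.262289)+0·(-17.921604)≈-10.694820; next y=-3/10·9.694820+1·(-10.694820)≈-13.603266
n=13: y≈-13.603266, sp=-1, e=sp−y≈12.603266; I≈-0.659024, D=e−e_prev≈23.298085; u=1·12.603266+0·(-0.659024)+0·23.298085≈12.603266; next y=-3/10·(-13.603266)+1·12.603266≈16.684245

0 -1 -1.000 0.000
1 -1 0.000 -1.000
2 -1 -1.300 0.300
3 -1 0.390 -1.390
4 -1 -1.807 0.807
5 -1 1.049 -2.049
6 -1 -2.664 1.664
7 -1 2.163 -3.163
8 -1 -4.112 3.112
9 -1 4.045 -5.045
10 -1 -6.559 5.559
11 -1 7.227 -8.227
12 -1 -10.695 9.695
13 -1 12.603 -13.603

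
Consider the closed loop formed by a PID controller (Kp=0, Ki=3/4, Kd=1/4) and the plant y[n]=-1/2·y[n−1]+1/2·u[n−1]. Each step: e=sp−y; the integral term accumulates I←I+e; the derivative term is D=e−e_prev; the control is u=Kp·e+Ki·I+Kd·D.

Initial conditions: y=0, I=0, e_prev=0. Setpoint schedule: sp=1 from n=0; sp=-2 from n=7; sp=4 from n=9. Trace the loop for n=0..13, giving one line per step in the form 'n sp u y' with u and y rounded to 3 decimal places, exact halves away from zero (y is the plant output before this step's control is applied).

(exact arithmetic carried between steps; '≈' marks a value shown rounded to 6 d.p. or computed from one; I and e_prev carry over from the previous line; the table rounds u and y to 3 d.p., halves away from zero)
n=0: y=0, sp=1, e=sp−y=1; I=1, D=e−e_prev=1; u=0·1+3/4·1+1/4·1=1; next y=-1/2·0+1/2·1=0.5
n=1: y=0.5, sp=1, e=sp−y=0.5; I=1.5, D=e−e_prev=-0.5; u=0·0.5+3/4·1.5+1/4·(-0.5)=1; next y=-1/2·0.5+1/2·1=0.25
n=2: y=0.25, sp=1, e=sp−y=0.75; I=2.25, D=e−e_prev=0.25; u=0·0.75+3/4·2.25+1/4·0.25=1.75; next y=-1/2·0.25+1/2·1.75=0.75
n=3: y=0.75, sp=1, e=sp−y=0.25; I=2.5, D=e−e_prev=-0.5; u=0·0.25+3/4·2.5+1/4·(-0.5)=1.75; next y=-1/2·0.75+1/2·1.75=0.5
n=4: y=0.5, sp=1, e=sp−y=0.5; I=3, D=e−e_prev=0.25; u=0·0.5+3/4·3+1/4·0.25=2.3125; next y=-1/2·0.5+1/2·2.3125=0.90625
n=5: y=0.90625, sp=1, e=sp−y=0.09375; I=3.09375, D=e−e_prev=-0.40625; u=0·0.09375+3/4·3.09375+1/4·(-0.40625)=2.21875; next y=-1/2·0.90625+1/2·2.21875=0.65625
n=6: y=0.65625, sp=1, e=sp−y=0.34375; I=3.4375, D=e−e_prev=0.25; u=0·0.34375+3/4·3.4375+1/4·0.25=2.640625; next y=-1/2·0.65625+1/2·2.640625≈0.992188
n=7: y≈0.992188, sp=-2, e=sp−y≈-2.992188; I≈0.445313, D=e−e_prev≈-3.335938; u=0·(-2.992188)+3/4·0.445313+1/4·(-3.335938)≈-0.5; next y=-1/2·0.992188+1/2·(-0.5)≈-0.746094
n=8: y≈-0.746094, sp=-2, e=sp−y≈-1.253906; I≈-0.808594, D=e−e_prev≈1.738281; u=0·(-1.253906)+3/4·(-0.808594)+1/4·1.738281≈-0.171875; next y=-1/2·(-0.746094)+1/2·(-0.171875)≈0.287109
n=9: y≈0.287109, sp=4, e=sp−y≈3.712891; I≈2.904297, D=e−e_prev≈4.966797; u=0·3.712891+3/4·2.904297+1/4·4.966797≈3.419922; next y=-1/2·0.287109+1/2·3.419922≈1.566406
n=10: y≈1.566406, sp=4, e=sp−y≈2.433594; I≈5.337891, D=e−e_prev≈-1.279297; u=0·2.433594+3/4·5.337891+1/4·(-1.279297)≈3.683594; next y=-1/2·1.566406+1/2·3.683594≈1.058594
n=11: y≈1.058594, sp=4, e=sp−y≈2.941406; I≈8.279297, D=e−e_prev≈0.507813; u=0·2.941406+3/4·8.279297+1/4·0.507813≈6.336426; next y=-1/2·1.058594+1/2·6.336426≈2.638916
n=12: y≈2.638916, sp=4, e=sp−y≈1.361084; I≈9.640381, D=e−e_prev≈-1.580322; u=0·1.361084+3/4·9.640381+1/4·(-1.580322)≈6.835205; next y=-1/2·2.638916+1/2·6.835205≈2.098145
n=13: y≈2.098145, sp=4, e=sp−y≈1.901855; I≈11.542236, D=e−e_prev≈0.540771; u=0·1.901855+3/4·11.542236+1/4·0.540771≈8.791870; next y=-1/2·2.098145+1/2·8.791870≈3.346863

0 1 1.000 0.000
1 1 1.000 0.500
2 1 1.750 0.250
3 1 1.750 0.750
4 1 2.313 0.500
5 1 2.219 0.906
6 1 2.641 0.656
7 -2 -0.500 0.992
8 -2 -0.172 -0.746
9 4 3.420 0.287
10 4 3.684 1.566
11 4 6.336 1.059
12 4 6.835 2.639
13 4 8.792 2.098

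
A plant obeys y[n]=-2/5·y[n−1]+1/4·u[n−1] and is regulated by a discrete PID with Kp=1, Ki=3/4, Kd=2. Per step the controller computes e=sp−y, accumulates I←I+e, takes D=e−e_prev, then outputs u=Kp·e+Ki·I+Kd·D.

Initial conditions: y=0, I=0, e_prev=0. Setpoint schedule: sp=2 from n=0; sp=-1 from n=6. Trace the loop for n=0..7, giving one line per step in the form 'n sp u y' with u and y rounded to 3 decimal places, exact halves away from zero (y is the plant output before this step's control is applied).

(exact arithmetic carried between steps; '≈' marks a value shown rounded to 6 d.p. or computed from one; I and e_prev carry over from the previous line; the table rounds u and y to 3 d.p., halves away from zero)
n=0: y=0, sp=2, e=sp−y=2; I=2, D=e−e_prev=2; u=1·2+3/4·2+2·2=7.5; next y=-2/5·0+1/4·7.5=1.875
n=1: y=1.875, sp=2, e=sp−y=0.125; I=2.125, D=e−e_prev=-1.875; u=1·0.125+3/4·2.125+2·(-1.875)=-2.03125; next y=-2/5·1.875+1/4·(-2.03125)≈-1.257813
n=2: y≈-1.257813, sp=2, e=sp−y≈3.257813; I≈5.382813, D=e−e_prev≈3.132813; u=1·3.257813+3/4·5.382813+2·3.132813≈13.560547; next y=-2/5·(-1.257813)+1/4·13.560547≈3.893262
n=3: y≈3.893262, sp=2, e=sp−y≈-1.893262; I≈3.489551, D=e−e_prev≈-5.151074; u=1·(-1.893262)+3/4·3.489551+2·(-5.151074)≈-9.578247; next y=-2/5·3.893262+1/4·(-9.578247)≈-3.951866
n=4: y≈-3.951866, sp=2, e=sp−y≈5.951866; I≈9.441417, D=e−e_prev≈7.845128; u=1·5.951866+3/4·9.441417+2·7.845128≈28.723186; next y=-2/5·(-3.951866)+1/4·28.723186≈8.761543
n=5: y≈8.761543, sp=2, e=sp−y≈-6.761543; I≈2.679874, D=e−e_prev≈-12.713409; u=1·(-6.761543)+3/4·2.679874+2·(-12.713409)≈-30.178456; next y=-2/5·8.761543+1/4·(-30.178456)≈-11.049231
n=6: y≈-11.049231, sp=-1, e=sp−y≈10.049231; I≈12.729105, D=e−e_prev≈16.810774; u=1·10.049231+3/4·12.729105+2·16.810774≈53.217609; next y=-2/5·(-11.049231)+1/4·53.217609≈17.724095
n=7: y≈17.724095, sp=-1, e=sp−y≈-18.724095; I≈-5.994989, D=e−e_prev≈-28.773326; u=1·(-18.724095)+3/4·(-5.994989)+2·(-28.773326)≈-80.766989; next y=-2/5·17.724095+1/4·(-80.766989)≈-27.281385

0 2 7.500 0.000
1 2 -2.031 1.875
2 2 13.561 -1.258
3 2 -9.578 3.893
4 2 28.723 -3.952
5 2 -30.178 8.762
6 -1 53.218 -11.049
7 -1 -80.767 17.724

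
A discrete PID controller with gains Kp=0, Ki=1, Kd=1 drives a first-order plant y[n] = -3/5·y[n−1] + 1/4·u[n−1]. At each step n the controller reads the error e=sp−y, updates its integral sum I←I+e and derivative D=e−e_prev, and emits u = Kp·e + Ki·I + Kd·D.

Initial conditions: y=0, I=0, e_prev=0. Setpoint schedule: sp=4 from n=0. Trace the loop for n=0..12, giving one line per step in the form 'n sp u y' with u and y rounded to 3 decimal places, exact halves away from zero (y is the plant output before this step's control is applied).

(exact arithmetic carried between steps; '≈' marks a value shown rounded to 6 d.p. or computed from one; I and e_prev carry over from the previous line; the table rounds u and y to 3 d.p., halves away from zero)
n=0: y=0, sp=4, e=sp−y=4; I=4, D=e−e_prev=4; u=0·4+1·4+1·4=8; next y=-3/5·0+1/4·8=2
n=1: y=2, sp=4, e=sp−y=2; I=6, D=e−e_prev=-2; u=0·2+1·6+1·(-2)=4; next y=-3/5·2+1/4·4=-0.2
n=2: y=-0.2, sp=4, e=sp−y=4.2; I=10.2, D=e−e_prev=2.2; u=0·4.2+1·10.2+1·2.2=12.4; next y=-3/5·(-0.2)+1/4·12.4=3.22
n=3: y=3.22, sp=4, e=sp−y=0.78; I=10.98, D=e−e_prev=-3.42; u=0·0.78+1·10.98+1·(-3.42)=7.56; next y=-3/5·3.22+1/4·7.56=-0.042
n=4: y=-0.042, sp=4, e=sp−y=4.042; I=15.022, D=e−e_prev=3.262; u=0·4.042+1·15.022+1·3.262=18.284; next y=-3/5·(-0.042)+1/4·18.284=4.5962
n=5: y=4.5962, sp=4, e=sp−y=-0.5962; I=14.4258, D=e−e_prev=-4.6382; u=0·(-0.5962)+1·14.4258+1·(-4.6382)=9.7876; next y=-3/5·4.5962+1/4·9.7876=-0.31082
n=6: y=-0.31082, sp=4, e=sp−y=4.31082; I=18.73662, D=e−e_prev=4.90702; u=0·4.31082+1·18.73662+1·4.90702=23.64364; next y=-3/5·(-0.31082)+1/4·23.64364=6.097402
n=7: y=6.097402, sp=4, e=sp−y=-2.097402; I=16.639218, D=e−e_prev=-6.408222; u=0·(-2.097402)+1·16.639218+1·(-6.408222)=10.230996; next y=-3/5·6.097402+1/4·10.230996≈-1.100692
n=8: y≈-1.100692, sp=4, e=sp−y≈5.100692; I≈21.739910, D=e−e_prev≈7.198094; u=0·5.100692+1·21.739910+1·7.198094≈28.938004; next y=-3/5·(-1.100692)+1/4·28.938004≈7.894916
n=9: y≈7.894916, sp=4, e=sp−y≈-3.894916; I≈17.844994, D=e−e_prev≈-8.995609; u=0·(-3.894916)+1·17.844994+1·(-8.995609)≈8.849385; next y=-3/5·7.894916+1/4·8.849385≈-2.524604
n=10: y≈-2.524604, sp=4, e=sp−y≈6.524604; I≈24.369597, D=e−e_prev≈10.419520; u=0·6.524604+1·24.369597+1·10.419520≈34.789117; next y=-3/5·(-2.524604)+1/4·34.789117≈10.212041
n=11: y≈10.212041, sp=4, e=sp−y≈-6.212041; I≈18.157556, D=e−e_prev≈-12.736645; u=0·(-6.212041)+1·18.157556+1·(-12.736645)≈5.420911; next y=-3/5·10.212041+1/4·5.420911≈-4.771997
n=12: y≈-4.771997, sp=4, e=sp−y≈8.771997; I≈26.929553, D=e−e_prev≈14.984039; u=0·8.771997+1·26.929553+1·14.984039≈41.913592; next y=-3/5·(-4.771997)+1/4·41.913592≈13.341596

0 4 8.000 0.000
1 4 4.000 2.000
2 4 12.400 -0.200
3 4 7.560 3.220
4 4 18.284 -0.042
5 4 9.788 4.596
6 4 23.644 -0.311
7 4 10.231 6.097
8 4 28.938 -1.101
9 4 8.849 7.895
10 4 34.789 -2.525
11 4 5.421 10.212
12 4 41.914 -4.772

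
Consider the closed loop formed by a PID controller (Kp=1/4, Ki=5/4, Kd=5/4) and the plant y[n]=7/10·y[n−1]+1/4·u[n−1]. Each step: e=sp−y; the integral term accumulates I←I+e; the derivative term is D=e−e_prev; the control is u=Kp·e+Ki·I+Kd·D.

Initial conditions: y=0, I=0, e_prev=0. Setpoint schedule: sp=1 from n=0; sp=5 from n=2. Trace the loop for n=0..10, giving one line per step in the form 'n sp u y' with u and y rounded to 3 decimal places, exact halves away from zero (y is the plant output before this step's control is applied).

(exact arithmetic carried between steps; '≈' marks a value shown rounded to 6 d.p. or computed from one; I and e_prev carry over from the previous line; the table rounds u and y to 3 d.p., halves away from zero)
n=0: y=0, sp=1, e=sp−y=1; I=1, D=e−e_prev=1; u=1/4·1+5/4·1+5/4·1=2.75; next y=7/10·0+1/4·2.75=0.6875
n=1: y=0.6875, sp=1, e=sp−y=0.3125; I=1.3125, D=e−e_prev=-0.6875; u=1/4·0.3125+5/4·1.3125+5/4·(-0.6875)=0.859375; next y=7/10·0.6875+1/4·0.859375≈0.696094
n=2: y≈0.696094, sp=5, e=sp−y≈4.303906; I≈5.616406, D=e−e_prev≈3.991406; u=1/4·4.303906+5/4·5.616406+5/4·3.991406≈13.085742; next y=7/10·0.696094+1/4·13.085742≈3.758701
n=3: y≈3.758701, sp=5, e=sp−y≈1.241299; I≈6.857705, D=e−e_prev≈-3.062607; u=1/4·1.241299+5/4·6.857705+5/4·(-3.062607)≈5.054197; next y=7/10·3.758701+1/4·5.054197≈3.894640
n=4: y≈3.894640, sp=5, e=sp−y≈1.105360; I≈7.963065, D=e−e_prev≈-0.135939; u=1/4·1.105360+5/4·7.963065+5/4·(-0.135939)≈10.060248; next y=7/10·3.894640+1/4·10.060248≈5.241310
n=5: y≈5.241310, sp=5, e=sp−y≈-0.241310; I≈7.721755, D=e−e_prev≈-1.346670; u=1/4·(-0.241310)+5/4·7.721755+5/4·(-1.346670)≈7.908529; next y=7/10·5.241310+1/4·7.908529≈5.646049
n=6: y≈5.646049, sp=5, e=sp−y≈-0.646049; I≈7.075706, D=e−e_prev≈-0.404739; u=1/4·(-0.646049)+5/4·7.075706+5/4·(-0.404739)≈8.177196; next y=7/10·5.646049+1/4·8.177196≈5.996533
n=7: y≈5.996533, sp=5, e=sp−y≈-0.996533; I≈6.079172, D=e−e_prev≈-0.350484; u=1/4·(-0.996533)+5/4·6.079172+5/4·(-0.350484)≈6.911727; next y=7/10·5.996533+1/4·6.911727≈5.925505
n=8: y≈5.925505, sp=5, e=sp−y≈-0.925505; I≈5.153667, D=e−e_prev≈0.071028; u=1/4·(-0.925505)+5/4·5.153667+5/4·0.071028≈6.299493; next y=7/10·5.925505+1/4·6.299493≈5.722727
n=9: y≈5.722727, sp=5, e=sp−y≈-0.722727; I≈4.430940, D=e−e_prev≈0.202778; u=1/4·(-0.722727)+5/4·4.430940+5/4·0.202778≈5.611467; next y=7/10·5.722727+1/4·5.611467≈5.408775
n=10: y≈5.408775, sp=5, e=sp−y≈-0.408775; I≈4.022165, D=e−e_prev≈0.313951; u=1/4·(-0.408775)+5/4·4.022165+5/4·0.313951≈5.317952; next y=7/10·5.408775+1/4·5.317952≈5.115631

0 1 2.750 0.000
1 1 0.859 0.688
2 5 13.086 0.696
3 5 5.054 3.759
4 5 10.060 3.895
5 5 7.909 5.241
6 5 8.177 5.646
7 5 6.912 5.997
8 5 6.299 5.926
9 5 5.611 5.723
10 5 5.318 5.409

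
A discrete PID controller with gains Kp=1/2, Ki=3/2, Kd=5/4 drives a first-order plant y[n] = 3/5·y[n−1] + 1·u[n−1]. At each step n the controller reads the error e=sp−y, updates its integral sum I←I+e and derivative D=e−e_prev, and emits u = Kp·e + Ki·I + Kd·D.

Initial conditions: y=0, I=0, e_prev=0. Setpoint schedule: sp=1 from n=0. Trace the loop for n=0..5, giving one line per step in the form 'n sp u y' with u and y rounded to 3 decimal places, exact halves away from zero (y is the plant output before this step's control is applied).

(exact arithmetic carried between steps; '≈' marks a value shown rounded to 6 d.p. or computed from one; I and e_prev carry over from the previous line; the table rounds u and y to 3 d.p., halves away from zero)
n=0: y=0, sp=1, e=sp−y=1; I=1, D=e−e_prev=1; u=1/2·1+3/2·1+5/4·1=3.25; next y=3/5·0+1·3.25=3.25
n=1: y=3.25, sp=1, e=sp−y=-2.25; I=-1.25, D=e−e_prev=-3.25; u=1/2·(-2.25)+3/2·(-1.25)+5/4·(-3.25)=-7.0625; next y=3/5·3.25+1·(-7.0625)=-5.1125
n=2: y=-5.1125, sp=1, e=sp−y=6.1125; I=4.8625, D=e−e_prev=8.3625; u=1/2·6.1125+3/2·4.8625+5/4·8.3625=20.803125; next y=3/5·(-5.1125)+1·20.803125=17.735625
n=3: y=17.735625, sp=1, e=sp−y=-16.735625; I=-11.873125, D=e−e_prev=-22.848125; u=1/2·(-16.735625)+3/2·(-11.873125)+5/4·(-22.848125)≈-54.737656; next y=3/5·17.735625+1·(-54.737656)≈-44.096281
n=4: y≈-44.096281, sp=1, e=sp−y≈45.096281; I≈33.223156, D=e−e_prev≈61.831906; u=1/2·45.096281+3/2·33.223156+5/4·61.831906≈149.672758; next y=3/5·(-44.096281)+1·149.672758≈123.214989
n=5: y≈123.214989, sp=1, e=sp−y≈-122.214989; I≈-88.991833, D=e−e_prev≈-167.311270; u=1/2·(-122.214989)+3/2·(-88.991833)+5/4·(-167.311270)≈-403.734332; next y=3/5·123.214989+1·(-403.734332)≈-329.805338

0 1 3.250 0.000
1 1 -7.063 3.250
2 1 20.803 -5.113
3 1 -54.738 17.736
4 1 149.673 -44.096
5 1 -403.734 123.215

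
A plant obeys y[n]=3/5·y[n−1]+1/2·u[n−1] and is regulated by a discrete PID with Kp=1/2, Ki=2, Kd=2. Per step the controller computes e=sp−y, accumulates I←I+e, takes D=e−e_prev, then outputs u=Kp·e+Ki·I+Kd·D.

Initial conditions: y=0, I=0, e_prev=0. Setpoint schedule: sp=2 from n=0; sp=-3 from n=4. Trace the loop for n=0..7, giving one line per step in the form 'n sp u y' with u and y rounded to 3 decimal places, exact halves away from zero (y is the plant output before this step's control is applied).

0 2 9.000 0.000
1 2 -11.250 4.500
2 2 26.163 -2.925
3 2 -42.968 11.326
4 -3 61.447 -14.688
5 -3 -121.901 21.911
6 -3 215.192 -47.804
7 -3 -404.858 78.914

(exact arithmetic carried between steps; '≈' marks a value shown rounded to 6 d.p. or computed from one; I and e_prev carry over from the previous line; the table rounds u and y to 3 d.p., halves away from zero)
n=0: y=0, sp=2, e=sp−y=2; I=2, D=e−e_prev=2; u=1/2·2+2·2+2·2=9; next y=3/5·0+1/2·9=4.5
n=1: y=4.5, sp=2, e=sp−y=-2.5; I=-0.5, D=e−e_prev=-4.5; u=1/2·(-2.5)+2·(-0.5)+2·(-4.5)=-11.25; next y=3/5·4.5+1/2·(-11.25)=-2.925
n=2: y=-2.925, sp=2, e=sp−y=4.925; I=4.425, D=e−e_prev=7.425; u=1/2·4.925+2·4.425+2·7.425=26.1625; next y=3/5·(-2.925)+1/2·26.1625=11.32625
n=3: y=11.32625, sp=2, e=sp−y=-9.32625; I=-4.90125, D=e−e_prev=-14.25125; u=1/2·(-9.32625)+2·(-4.90125)+2·(-14.25125)=-42.968125; next y=3/5·11.32625+1/2·(-42.968125)≈-14.688313
n=4: y≈-14.688313, sp=-3, e=sp−y≈11.688313; I≈6.787063, D=e−e_prev≈21.014563; u=1/2·11.688313+2·6.787063+2·21.014563≈61.447406; next y=3/5·(-14.688313)+1/2·61.447406≈21.910716
n=5: y≈21.910716, sp=-3, e=sp−y≈-24.910716; I≈-18.123653, D=e−e_prev≈-36.599028; u=1/2·(-24.910716)+2·(-18.123653)+2·(-36.599028)≈-121.900720; next y=3/5·21.910716+1/2·(-121.900720)≈-47.803931
n=6: y≈-47.803931, sp=-3, e=sp−y≈44.803931; I≈26.680278, D=e−e_prev≈69.714646; u=1/2·44.803931+2·26.680278+2·69.714646≈215.191814; next y=3/5·(-47.803931)+1/2·215.191814≈78.913548
n=7: y≈78.913548, sp=-3, e=sp−y≈-81.913548; I≈-55.233271, D=e−e_prev≈-126.717479; u=1/2·(-81.913548)+2·(-55.233271)+2·(-126.717479)≈-404.858274; next y=3/5·78.913548+1/2·(-404.858274)≈-155.081008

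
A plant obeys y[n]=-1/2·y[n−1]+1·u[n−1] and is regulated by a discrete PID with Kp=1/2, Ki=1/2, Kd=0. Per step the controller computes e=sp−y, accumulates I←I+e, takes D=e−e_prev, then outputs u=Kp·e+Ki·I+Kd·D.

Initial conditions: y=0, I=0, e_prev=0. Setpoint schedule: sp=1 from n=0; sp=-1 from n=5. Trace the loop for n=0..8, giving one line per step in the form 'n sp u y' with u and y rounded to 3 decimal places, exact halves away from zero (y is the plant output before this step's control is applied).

(exact arithmetic carried between steps; '≈' marks a value shown rounded to 6 d.p. or computed from one; I and e_prev carry over from the previous line; the table rounds u and y to 3 d.p., halves away from zero)
n=0: y=0, sp=1, e=sp−y=1; I=1, D=e−e_prev=1; u=1/2·1+1/2·1+0·1=1; next y=-1/2·0+1·1=1
n=1: y=1, sp=1, e=sp−y=0; I=1, D=e−e_prev=-1; u=1/2·0+1/2·1+0·(-1)=0.5; next y=-1/2·1+1·0.5=0
n=2: y=0, sp=1, e=sp−y=1; I=2, D=e−e_prev=1; u=1/2·1+1/2·2+0·1=1.5; next y=-1/2·0+1·1.5=1.5
n=3: y=1.5, sp=1, e=sp−y=-0.5; I=1.5, D=e−e_prev=-1.5; u=1/2·(-0.5)+1/2·1.5+0·(-1.5)=0.5; next y=-1/2·1.5+1·0.5=-0.25
n=4: y=-0.25, sp=1, e=sp−y=1.25; I=2.75, D=e−e_prev=1.75; u=1/2·1.25+1/2·2.75+0·1.75=2; next y=-1/2·(-0.25)+1·2=2.125
n=5: y=2.125, sp=-1, e=sp−y=-3.125; I=-0.375, D=e−e_prev=-4.375; u=1/2·(-3.125)+1/2·(-0.375)+0·(-4.375)=-1.75; next y=-1/2·2.125+1·(-1.75)=-2.8125
n=6: y=-2.8125, sp=-1, e=sp−y=1.8125; I=1.4375, D=e−e_prev=4.9375; u=1/2·1.8125+1/2·1.4375+0·4.9375=1.625; next y=-1/2·(-2.8125)+1·1.625=3.03125
n=7: y=3.03125, sp=-1, e=sp−y=-4.03125; I=-2.59375, D=e−e_prev=-5.84375; u=1/2·(-4.03125)+1/2·(-2.59375)+0·(-5.84375)=-3.3125; next y=-1/2·3.03125+1·(-3.3125)=-4.828125
n=8: y=-4.828125, sp=-1, e=sp−y=3.828125; I=1.234375, D=e−e_prev=7.859375; u=1/2·3.828125+1/2·1.234375+0·7.859375=2.53125; next y=-1/2·(-4.828125)+1·2.53125≈4.945313

0 1 1.000 0.000
1 1 0.500 1.000
2 1 1.500 0.000
3 1 0.500 1.500
4 1 2.000 -0.250
5 -1 -1.750 2.125
6 -1 1.625 -2.813
7 -1 -3.313 3.031
8 -1 2.531 -4.828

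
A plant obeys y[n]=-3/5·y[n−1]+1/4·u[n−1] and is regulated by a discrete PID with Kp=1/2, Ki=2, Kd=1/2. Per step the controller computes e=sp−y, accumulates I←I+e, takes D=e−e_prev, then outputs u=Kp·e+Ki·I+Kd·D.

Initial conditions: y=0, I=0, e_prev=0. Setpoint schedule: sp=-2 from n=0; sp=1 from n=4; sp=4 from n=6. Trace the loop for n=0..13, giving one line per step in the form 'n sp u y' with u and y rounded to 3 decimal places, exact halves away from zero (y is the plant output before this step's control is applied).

0 -2 -6.000 0.000
1 -2 -4.500 -1.500
2 -2 -10.075 -0.225
3 -2 -6.511 -2.384
4 1 -4.382 -0.198
5 1 -0.056 -0.977
6 4 7.861 0.572
7 4 10.842 1.622
8 4 15.777 1.737
9 4 16.867 2.902
10 4 20.924 2.476
11 4 19.949 3.746
12 4 24.110 2.740
13 4 21.197 4.384

(exact arithmetic carried between steps; '≈' marks a value shown rounded to 6 d.p. or computed from one; I and e_prev carry over from the previous line; the table rounds u and y to 3 d.p., halves away from zero)
n=0: y=0, sp=-2, e=sp−y=-2; I=-2, D=e−e_prev=-2; u=1/2·(-2)+2·(-2)+1/2·(-2)=-6; next y=-3/5·0+1/4·(-6)=-1.5
n=1: y=-1.5, sp=-2, e=sp−y=-0.5; I=-2.5, D=e−e_prev=1.5; u=1/2·(-0.5)+2·(-2.5)+1/2·1.5=-4.5; next y=-3/5·(-1.5)+1/4·(-4.5)=-0.225
n=2: y=-0.225, sp=-2, e=sp−y=-1.775; I=-4.275, D=e−e_prev=-1.275; u=1/2·(-1.775)+2·(-4.275)+1/2·(-1.275)=-10.075; next y=-3/5·(-0.225)+1/4·(-10.075)=-2.38375
n=3: y=-2.38375, sp=-2, e=sp−y=0.38375; I=-3.89125, D=e−e_prev=2.15875; u=1/2·0.38375+2·(-3.89125)+1/2·2.15875=-6.51125; next y=-3/5·(-2.38375)+1/4·(-6.51125)≈-0.197563
n=4: y≈-0.197563, sp=1, e=sp−y≈1.197563; I≈-2.693688, D=e−e_prev≈0.813813; u=1/2·1.197563+2·(-2.693688)+1/2·0.813813≈-4.381688; next y=-3/5·(-0.197563)+1/4·(-4.381688)≈-0.976884
n=5: y≈-0.976884, sp=1, e=sp−y≈1.976884; I≈-0.716803, D=e−e_prev≈0.779322; u=1/2·1.976884+2·(-0.716803)+1/2·0.779322≈-0.055503; next y=-3/5·(-0.976884)+1/4·(-0.055503)≈0.572255
n=6: y≈0.572255, sp=4, e=sp−y≈3.427745; I≈2.710942, D=e−e_prev≈1.450861; u=1/2·3.427745+2·2.710942+1/2·1.450861≈7.861187; next y=-3/5·0.572255+1/4·7.861187≈1.621944
n=7: y≈1.621944, sp=4, e=sp−y≈2.378056; I≈5.088998, D=e−e_prev≈-1.049689; u=1/2·2.378056+2·5.088998+1/2·(-1.049689)≈10.842180; next y=-3/5·1.621944+1/4·10.842180≈1.737379
n=8: y≈1.737379, sp=4, e=sp−y≈2.262621; I≈7.351620, D=e−e_prev≈-0.115435; u=1/2·2.262621+2·7.351620+1/2·(-0.115435)≈15.776832; next y=-3/5·1.737379+1/4·15.776832≈2.901781
n=9: y≈2.901781, sp=4, e=sp−y≈1.098219; I≈8.449839, D=e−e_prev≈-1.164402; u=1/2·1.098219+2·8.449839+1/2·(-1.164402)≈16.866586; next y=-3/5·2.901781+1/4·16.866586≈2.475578
n=10: y≈2.475578, sp=4, e=sp−y≈1.524422; I≈9.974261, D=e−e_prev≈0.426203; u=1/2·1.524422+2·9.974261+1/2·0.426203≈20.923834; next y=-3/5·2.475578+1/4·20.923834≈3.745612
n=11: y≈3.745612, sp=4, e=sp−y≈0.254388; I≈10.228649, D=e−e_prev≈-1.270034; u=1/2·0.254388+2·10.228649+1/2·(-1.270034)≈19.949475; next y=-3/5·3.745612+1/4·19.949475≈2.740002
n=12: y≈2.740002, sp=4, e=sp−y≈1.259998; I≈11.488647, D=e−e_prev≈1.005610; u=1/2·1.259998+2·11.488647+1/2·1.005610≈24.110099; next y=-3/5·2.740002+1/4·24.110099≈4.383524
n=13: y≈4.383524, sp=4, e=sp−y≈-0.383524; I≈11.105124, D=e−e_prev≈-1.643522; u=1/2·(-0.383524)+2·11.105124+1/2·(-1.643522)≈21.196725; next y=-3/5·4.383524+1/4·21.196725≈2.669067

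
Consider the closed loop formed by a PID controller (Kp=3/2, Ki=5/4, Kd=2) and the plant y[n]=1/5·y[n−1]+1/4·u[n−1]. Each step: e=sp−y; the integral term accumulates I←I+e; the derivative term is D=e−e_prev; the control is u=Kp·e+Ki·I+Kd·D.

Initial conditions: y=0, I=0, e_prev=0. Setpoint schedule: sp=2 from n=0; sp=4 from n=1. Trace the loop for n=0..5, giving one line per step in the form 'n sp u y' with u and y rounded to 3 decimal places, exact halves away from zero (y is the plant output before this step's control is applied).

0 2 9.500 0.000
1 4 6.219 2.375
2 4 10.640 2.030
3 4 7.490 3.066
4 4 13.487 2.486
5 4 7.649 3.869

(exact arithmetic carried between steps; '≈' marks a value shown rounded to 6 d.p. or computed from one; I and e_prev carry over from the previous line; the table rounds u and y to 3 d.p., halves away from zero)
n=0: y=0, sp=2, e=sp−y=2; I=2, D=e−e_prev=2; u=3/2·2+5/4·2+2·2=9.5; next y=1/5·0+1/4·9.5=2.375
n=1: y=2.375, sp=4, e=sp−y=1.625; I=3.625, D=e−e_prev=-0.375; u=3/2·1.625+5/4·3.625+2·(-0.375)=6.21875; next y=1/5·2.375+1/4·6.21875≈2.029688
n=2: y≈2.029688, sp=4, e=sp−y≈1.970313; I≈5.595313, D=e−e_prev≈0.345313; u=3/2·1.970313+5/4·5.595313+2·0.345313≈10.640234; next y=1/5·2.029688+1/4·10.640234≈3.065996
n=3: y≈3.065996, sp=4, e=sp−y≈0.934004; I≈6.529316, D=e−e_prev≈-1.036309; u=3/2·0.934004+5/4·6.529316+2·(-1.036309)≈7.490034; next y=1/5·3.065996+1/4·7.490034≈2.485708
n=4: y≈2.485708, sp=4, e=sp−y≈1.514292; I≈8.043609, D=e−e_prev≈0.580288; u=3/2·1.514292+5/4·8.043609+2·0.580288≈13.486526; next y=1/5·2.485708+1/4·13.486526≈3.868773
n=5: y≈3.868773, sp=4, e=sp−y≈0.131227; I≈8.174836, D=e−e_prev≈-1.383065; u=3/2·0.131227+5/4·8.174836+2·(-1.383065)≈7.649255; next y=1/5·3.868773+1/4·7.649255≈2.686068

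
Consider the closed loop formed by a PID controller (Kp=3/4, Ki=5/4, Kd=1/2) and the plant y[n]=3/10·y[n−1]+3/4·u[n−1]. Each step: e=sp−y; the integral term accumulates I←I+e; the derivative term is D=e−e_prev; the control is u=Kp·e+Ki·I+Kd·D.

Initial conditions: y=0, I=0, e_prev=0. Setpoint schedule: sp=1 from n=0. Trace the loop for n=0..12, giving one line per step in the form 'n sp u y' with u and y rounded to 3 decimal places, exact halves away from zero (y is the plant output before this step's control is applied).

0 1 2.500 0.000
1 1 -1.438 1.875
2 1 4.383 -0.516
3 1 -4.038 3.132
4 1 8.174 -2.089
5 1 -9.557 5.504
6 1 16.160 -5.517
7 1 -21.159 10.465
8 1 32.987 -12.729
9 1 -45.576 20.922
10 1 68.415 -27.905
11 1 -96.980 42.940
12 1 143.000 -59.853

(exact arithmetic carried between steps; '≈' marks a value shown rounded to 6 d.p. or computed from one; I and e_prev carry over from the previous line; the table rounds u and y to 3 d.p., halves away from zero)
n=0: y=0, sp=1, e=sp−y=1; I=1, D=e−e_prev=1; u=3/4·1+5/4·1+1/2·1=2.5; next y=3/10·0+3/4·2.5=1.875
n=1: y=1.875, sp=1, e=sp−y=-0.875; I=0.125, D=e−e_prev=-1.875; u=3/4·(-0.875)+5/4·0.125+1/2·(-1.875)=-1.4375; next y=3/10·1.875+3/4·(-1.4375)=-0.515625
n=2: y=-0.515625, sp=1, e=sp−y=1.515625; I=1.640625, D=e−e_prev=2.390625; u=3/4·1.515625+5/4·1.640625+1/2·2.390625≈4.382813; next y=3/10·(-0.515625)+3/4·4.382813≈3.132422
n=3: y≈3.132422, sp=1, e=sp−y≈-2.132422; I≈-0.491797, D=e−e_prev≈-3.648047; u=3/4·(-2.132422)+5/4·(-0.491797)+1/2·(-3.648047)≈-4.038086; next y=3/10·3.132422+3/4·(-4.038086)≈-2.088838
n=4: y≈-2.088838, sp=1, e=sp−y≈3.088838; I≈2.597041, D=e−e_prev≈5.221260; u=3/4·3.088838+5/4·2.597041+1/2·5.221260≈8.173560; next y=3/10·(-2.088838)+3/4·8.173560≈5.503518
n=5: y≈5.503518, sp=1, e=sp−y≈-4.503518; I≈-1.906477, D=e−e_prev≈-7.592356; u=3/4·(-4.503518)+5/4·(-1.906477)+1/2·(-7.592356)≈-9.556913; next y=3/10·5.503518+3/4·(-9.556913)≈-5.516630
n=6: y≈-5.516630, sp=1, e=sp−y≈6.516630; I≈4.610152, D=e−e_prev≈11.020148; u=3/4·6.516630+5/4·4.610152+1/2·11.020148≈16.160237; next y=3/10·(-5.516630)+3/4·16.160237≈10.465189
n=7: y≈10.465189, sp=1, e=sp−y≈-9.465189; I≈-4.855036, D=e−e_prev≈-15.981818; u=3/4·(-9.465189)+5/4·(-4.855036)+1/2·(-15.981818)≈-21.158596; next y=3/10·10.465189+3/4·(-21.158596)≈-12.729390
n=8: y≈-12.729390, sp=1, e=sp−y≈13.729390; I≈8.874354, D=e−e_prev≈23.194579; u=3/4·13.729390+5/4·8.874354+1/2·23.194579≈32.987275; next y=3/10·(-12.729390)+3/4·32.987275≈20.921639
n=9: y≈20.921639, sp=1, e=sp−y≈-19.921639; I≈-11.047285, D=e−e_prev≈-33.651029; u=3/4·(-19.921639)+5/4·(-11.047285)+1/2·(-33.651029)≈-45.575850; next y=3/10·20.921639+3/4·(-45.575850)≈-27.905396
n=10: y≈-27.905396, sp=1, e=sp−y≈28.905396; I≈17.858111, D=e−e_prev≈48.827034; u=3/4·28.905396+5/4·17.858111+1/2·48.827034≈68.415202; next y=3/10·(-27.905396)+3/4·68.415202≈42.939783
n=11: y≈42.939783, sp=1, e=sp−y≈-41.939783; I≈-24.081672, D=e−e_prev≈-70.845179; u=3/4·(-41.939783)+5/4·(-24.081672)+1/2·(-70.845179)≈-96.979517; next y=3/10·42.939783+3/4·(-96.979517)≈-59.852703
n=12: y≈-59.852703, sp=1, e=sp−y≈60.852703; I≈36.771031, D=e−e_prev≈102.792486; u=3/4·60.852703+5/4·36.771031+1/2·102.792486≈142.999559; next y=3/10·(-59.852703)+3/4·142.999559≈89.293858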